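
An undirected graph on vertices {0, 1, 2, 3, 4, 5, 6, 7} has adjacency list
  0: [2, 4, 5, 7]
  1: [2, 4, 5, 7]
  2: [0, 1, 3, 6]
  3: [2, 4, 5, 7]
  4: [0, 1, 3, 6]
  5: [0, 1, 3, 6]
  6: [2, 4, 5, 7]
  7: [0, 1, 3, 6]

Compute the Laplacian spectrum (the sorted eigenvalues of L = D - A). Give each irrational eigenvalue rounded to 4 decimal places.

[0, 4, 4, 4, 4, 4, 4, 8]

With the vertex order [0, 1, 2, 3, 4, 5, 6, 7], the degrees are [4, 4, 4, 4, 4, 4, 4, 4], giving D = diag(4, 4, 4, 4, 4, 4, 4, 4) and L = D - A. The multiplicity of 0 as a Laplacian eigenvalue equals the number of connected components. The eigenvalues sum to 32, which equals trace(L) = 2|E|. There is one zero in the spectrum, matching the 1 component.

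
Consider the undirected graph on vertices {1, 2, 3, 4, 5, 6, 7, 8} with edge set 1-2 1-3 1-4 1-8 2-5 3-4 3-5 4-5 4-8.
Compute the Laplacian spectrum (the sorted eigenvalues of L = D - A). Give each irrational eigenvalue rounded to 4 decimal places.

Reading degrees in the order [1, 2, 3, 4, 5, 6, 7, 8] gives [4, 2, 3, 4, 3, 0, 0, 2]; set D = diag(4, 2, 3, 4, 3, 0, 0, 2) and form L = D - A. The multiplicity of 0 as a Laplacian eigenvalue equals the number of connected components. The 3 zero eigenvalues correspond to the 3 connected components.

[0, 0, 0, 1.6072, 2.3023, 3.6405, 4.8631, 5.5869]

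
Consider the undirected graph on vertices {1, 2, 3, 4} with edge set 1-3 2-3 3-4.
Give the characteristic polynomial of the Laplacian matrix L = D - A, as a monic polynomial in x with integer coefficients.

Each diagonal entry of L is the vertex degree and each off-diagonal entry is -1 where an edge is present, 0 otherwise; in the order [1, 2, 3, 4] the diagonal is [1, 1, 3, 1]. Computing det(xI - L) by cofactor expansion (or equivalently via sum-over-permutations) gives x^4 - 6x^3 + 9x^2 - 4x. The constant term is 0 because L is singular (the all-ones vector lies in its kernel). The eigenvalues sum to 6, which equals trace(L) = 2|E|.

x^4 - 6x^3 + 9x^2 - 4x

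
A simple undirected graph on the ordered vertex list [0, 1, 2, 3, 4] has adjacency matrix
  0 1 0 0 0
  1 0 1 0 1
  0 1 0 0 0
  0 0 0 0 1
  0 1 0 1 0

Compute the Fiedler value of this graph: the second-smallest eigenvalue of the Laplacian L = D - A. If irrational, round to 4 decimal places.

Each diagonal entry of L is the vertex degree and each off-diagonal entry is -1 where an edge is present, 0 otherwise; in the order [0, 1, 2, 3, 4] the diagonal is [1, 3, 1, 1, 2]. The smallest Laplacian eigenvalue is always 0. The next one, lambda_2 = 0.5188, measures how hard the graph is to disconnect: larger values mean better connectivity. There is one zero in the spectrum, matching the 1 component. The eigenvalues sum to 8, which equals trace(L) = 2|E|.

0.5188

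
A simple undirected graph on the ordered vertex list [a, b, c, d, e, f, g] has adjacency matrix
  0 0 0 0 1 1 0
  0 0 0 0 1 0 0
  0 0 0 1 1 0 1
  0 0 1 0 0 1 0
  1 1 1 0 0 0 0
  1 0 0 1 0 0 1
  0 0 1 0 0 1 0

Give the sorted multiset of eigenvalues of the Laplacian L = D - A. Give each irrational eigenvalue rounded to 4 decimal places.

Reading degrees in the order [a, b, c, d, e, f, g] gives [2, 1, 3, 2, 3, 3, 2]; set D = diag(2, 1, 3, 2, 3, 3, 2) and form L = D - A. L is symmetric positive semidefinite, so every eigenvalue is real and nonnegative. The single zero eigenvalue shows the graph is connected. By the matrix-tree theorem the graph has (1/7) * product of the nonzero eigenvalues = 16 spanning trees.

[0, 0.6571, 1.5858, 2, 2.5293, 4.4142, 4.8136]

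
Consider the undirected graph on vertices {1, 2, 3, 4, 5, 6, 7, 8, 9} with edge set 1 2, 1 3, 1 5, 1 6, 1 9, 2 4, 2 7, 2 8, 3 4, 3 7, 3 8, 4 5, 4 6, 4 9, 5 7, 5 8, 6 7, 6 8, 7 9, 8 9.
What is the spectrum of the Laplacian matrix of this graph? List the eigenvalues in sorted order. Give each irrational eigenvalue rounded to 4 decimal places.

[0, 4, 4, 4, 4, 5, 5, 5, 9]

With the vertex order [1, 2, 3, 4, 5, 6, 7, 8, 9], the degrees are [5, 4, 4, 5, 4, 4, 5, 5, 4], giving D = diag(5, 4, 4, 5, 4, 4, 5, 5, 4) and L = D - A. Since every row of L sums to 0, the all-ones vector is in the kernel and 0 is an eigenvalue. There is one zero in the spectrum, matching the 1 component.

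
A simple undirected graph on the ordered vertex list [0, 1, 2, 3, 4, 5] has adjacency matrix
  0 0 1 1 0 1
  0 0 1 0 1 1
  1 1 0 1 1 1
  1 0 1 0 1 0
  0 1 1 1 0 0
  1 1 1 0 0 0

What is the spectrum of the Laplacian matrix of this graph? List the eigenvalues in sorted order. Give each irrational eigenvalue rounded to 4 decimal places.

Each diagonal entry of L is the vertex degree and each off-diagonal entry is -1 where an edge is present, 0 otherwise; in the order [0, 1, 2, 3, 4, 5] the diagonal is [3, 3, 5, 3, 3, 3]. L is symmetric positive semidefinite, so every eigenvalue is real and nonnegative. By the matrix-tree theorem the graph has (1/6) * product of the nonzero eigenvalues = 121 spanning trees.

[0, 2.3820, 2.3820, 4.6180, 4.6180, 6]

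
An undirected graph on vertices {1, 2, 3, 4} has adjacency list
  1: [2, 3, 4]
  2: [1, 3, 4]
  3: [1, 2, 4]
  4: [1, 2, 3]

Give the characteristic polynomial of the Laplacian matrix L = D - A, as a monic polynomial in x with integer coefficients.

Each diagonal entry of L is the vertex degree and each off-diagonal entry is -1 where an edge is present, 0 otherwise; in the order [1, 2, 3, 4] the diagonal is [3, 3, 3, 3]. L has integer entries, so p(x) = det(xI - L) has integer coefficients. Expanding the determinant yields x^4 - 12x^3 + 48x^2 - 64x. Since p(0) = det(-L) = 0, x divides p(x). The eigenvalues sum to 12, which equals trace(L) = 2|E|.

x^4 - 12x^3 + 48x^2 - 64x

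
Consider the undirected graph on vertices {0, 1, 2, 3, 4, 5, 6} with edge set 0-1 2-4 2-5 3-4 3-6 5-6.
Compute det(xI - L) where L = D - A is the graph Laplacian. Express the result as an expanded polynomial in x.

Each diagonal entry of L is the vertex degree and each off-diagonal entry is -1 where an edge is present, 0 otherwise; in the order [0, 1, 2, 3, 4, 5, 6] the diagonal is [1, 1, 2, 2, 2, 2, 2]. Computing det(xI - L) by cofactor expansion (or equivalently via sum-over-permutations) gives x^7 - 12x^6 + 55x^5 - 120x^4 + 125x^3 - 50x^2. Since p(0) = det(-L) = 0, x divides p(x). The largest eigenvalue, 3.6180, is at most the vertex count 7.

x^7 - 12x^6 + 55x^5 - 120x^4 + 125x^3 - 50x^2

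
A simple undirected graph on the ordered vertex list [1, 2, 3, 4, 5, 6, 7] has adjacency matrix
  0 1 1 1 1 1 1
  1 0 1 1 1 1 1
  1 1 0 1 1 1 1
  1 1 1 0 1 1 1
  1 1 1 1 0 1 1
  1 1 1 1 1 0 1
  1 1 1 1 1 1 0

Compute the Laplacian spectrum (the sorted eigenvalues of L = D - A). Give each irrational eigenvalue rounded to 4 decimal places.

With the vertex order [1, 2, 3, 4, 5, 6, 7], the degrees are [6, 6, 6, 6, 6, 6, 6], giving D = diag(6, 6, 6, 6, 6, 6, 6) and L = D - A. L is symmetric positive semidefinite, so every eigenvalue is real and nonnegative. The largest eigenvalue, 7, is at most the vertex count 7.

[0, 7, 7, 7, 7, 7, 7]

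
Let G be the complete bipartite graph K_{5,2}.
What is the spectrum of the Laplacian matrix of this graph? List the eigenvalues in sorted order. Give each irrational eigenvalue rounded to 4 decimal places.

[0, 2, 2, 2, 2, 5, 7]

The graph has 7 vertices and degree multiset [5, 5, 2, 2, 2, 2, 2]; D is the diagonal matrix of degrees and L = D - A. Since every row of L sums to 0, the all-ones vector is in the kernel and 0 is an eigenvalue. The eigenvalues sum to 20, which equals trace(L) = 2|E|. The largest eigenvalue, 7, is at most the vertex count 7.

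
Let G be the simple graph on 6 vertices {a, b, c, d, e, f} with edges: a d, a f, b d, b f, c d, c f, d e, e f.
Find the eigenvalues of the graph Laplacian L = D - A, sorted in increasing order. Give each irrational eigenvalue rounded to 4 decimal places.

[0, 2, 2, 2, 4, 6]

With the vertex order [a, b, c, d, e, f], the degrees are [2, 2, 2, 4, 2, 4], giving D = diag(2, 2, 2, 4, 2, 4) and L = D - A. L is symmetric positive semidefinite, so every eigenvalue is real and nonnegative. The eigenvalues sum to 16, which equals trace(L) = 2|E|. There is one zero in the spectrum, matching the 1 component.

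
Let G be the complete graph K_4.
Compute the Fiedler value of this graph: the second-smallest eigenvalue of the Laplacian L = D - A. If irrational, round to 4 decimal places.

The graph has 4 vertices and degree multiset [3, 3, 3, 3]; D is the diagonal matrix of degrees and L = D - A. The sorted Laplacian eigenvalues are [0, 4, 4, 4]; the algebraic connectivity is the second entry, 4. The eigenvalues sum to 12, which equals trace(L) = 2|E|. By the matrix-tree theorem the graph has (1/4) * product of the nonzero eigenvalues = 16 spanning trees.

4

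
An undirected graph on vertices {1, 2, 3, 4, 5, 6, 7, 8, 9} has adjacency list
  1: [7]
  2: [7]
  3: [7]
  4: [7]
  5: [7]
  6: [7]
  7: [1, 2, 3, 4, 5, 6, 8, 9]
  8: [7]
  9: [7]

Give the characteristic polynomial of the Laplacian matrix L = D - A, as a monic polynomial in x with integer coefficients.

x^9 - 16x^8 + 84x^7 - 224x^6 + 350x^5 - 336x^4 + 196x^3 - 64x^2 + 9x

With the vertex order [1, 2, 3, 4, 5, 6, 7, 8, 9], the degrees are [1, 1, 1, 1, 1, 1, 8, 1, 1], giving D = diag(1, 1, 1, 1, 1, 1, 8, 1, 1) and L = D - A. The eigenvalues of L are [0, 1, 1, 1, 1, 1, 1, 1, 9]; the characteristic polynomial is the product of (x - lambda_i), which multiplies out to x^9 - 16x^8 + 84x^7 - 224x^6 + 350x^5 - 336x^4 + 196x^3 - 64x^2 + 9x. Since p(0) = det(-L) = 0, x divides p(x). The largest eigenvalue, 9, is at most the vertex count 9.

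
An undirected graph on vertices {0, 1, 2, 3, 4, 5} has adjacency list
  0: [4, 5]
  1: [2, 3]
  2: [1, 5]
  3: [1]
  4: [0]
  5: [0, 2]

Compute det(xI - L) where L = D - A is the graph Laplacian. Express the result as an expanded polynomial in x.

x^6 - 10x^5 + 36x^4 - 56x^3 + 35x^2 - 6x

With the vertex order [0, 1, 2, 3, 4, 5], the degrees are [2, 2, 2, 1, 1, 2], giving D = diag(2, 2, 2, 1, 1, 2) and L = D - A. L has integer entries, so p(x) = det(xI - L) has integer coefficients. Expanding the determinant yields x^6 - 10x^5 + 36x^4 - 56x^3 + 35x^2 - 6x. The constant term is 0 because L is singular (the all-ones vector lies in its kernel).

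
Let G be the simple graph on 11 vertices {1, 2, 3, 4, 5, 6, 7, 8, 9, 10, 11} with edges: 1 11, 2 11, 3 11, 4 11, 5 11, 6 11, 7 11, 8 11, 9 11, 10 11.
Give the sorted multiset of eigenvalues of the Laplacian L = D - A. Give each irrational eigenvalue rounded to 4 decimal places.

[0, 1, 1, 1, 1, 1, 1, 1, 1, 1, 11]

With the vertex order [1, 2, 3, 4, 5, 6, 7, 8, 9, 10, 11], the degrees are [1, 1, 1, 1, 1, 1, 1, 1, 1, 1, 10], giving D = diag(1, 1, 1, 1, 1, 1, 1, 1, 1, 1, 10) and L = D - A. Since every row of L sums to 0, the all-ones vector is in the kernel and 0 is an eigenvalue. The single zero eigenvalue shows the graph is connected. The eigenvalues sum to 20, which equals trace(L) = 2|E|.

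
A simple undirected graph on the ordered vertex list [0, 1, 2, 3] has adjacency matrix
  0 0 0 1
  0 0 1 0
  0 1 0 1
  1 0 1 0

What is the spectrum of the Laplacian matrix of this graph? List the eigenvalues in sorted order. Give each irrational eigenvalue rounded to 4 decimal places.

[0, 0.5858, 2, 3.4142]

Reading degrees in the order [0, 1, 2, 3] gives [1, 1, 2, 2]; set D = diag(1, 1, 2, 2) and form L = D - A. Since every row of L sums to 0, the all-ones vector is in the kernel and 0 is an eigenvalue. The eigenvalues sum to 6, which equals trace(L) = 2|E|.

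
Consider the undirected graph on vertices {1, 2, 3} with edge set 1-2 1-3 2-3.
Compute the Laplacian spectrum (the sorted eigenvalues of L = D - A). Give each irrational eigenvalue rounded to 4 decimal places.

[0, 3, 3]

Reading degrees in the order [1, 2, 3] gives [2, 2, 2]; set D = diag(2, 2, 2) and form L = D - A. L is symmetric positive semidefinite, so every eigenvalue is real and nonnegative. The eigenvalues sum to 6, which equals trace(L) = 2|E|.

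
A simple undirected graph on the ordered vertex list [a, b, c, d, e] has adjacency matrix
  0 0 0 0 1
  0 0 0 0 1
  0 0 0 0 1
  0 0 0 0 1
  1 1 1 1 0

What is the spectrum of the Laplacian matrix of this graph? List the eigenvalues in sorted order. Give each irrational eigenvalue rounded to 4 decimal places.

[0, 1, 1, 1, 5]

Reading degrees in the order [a, b, c, d, e] gives [1, 1, 1, 1, 4]; set D = diag(1, 1, 1, 1, 4) and form L = D - A. Diagonalising L (or applying a numerical eigensolver to the 5x5 matrix) gives the spectrum above. The single zero eigenvalue shows the graph is connected. The eigenvalues sum to 8, which equals trace(L) = 2|E|. The largest eigenvalue, 5, is at most the vertex count 5.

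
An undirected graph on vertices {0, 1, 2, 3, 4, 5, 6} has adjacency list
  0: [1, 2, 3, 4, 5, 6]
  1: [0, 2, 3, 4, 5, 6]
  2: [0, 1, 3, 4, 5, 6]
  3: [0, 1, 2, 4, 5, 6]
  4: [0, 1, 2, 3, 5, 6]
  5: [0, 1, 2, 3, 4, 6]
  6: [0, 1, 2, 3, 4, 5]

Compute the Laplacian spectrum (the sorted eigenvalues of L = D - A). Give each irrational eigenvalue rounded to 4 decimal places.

[0, 7, 7, 7, 7, 7, 7]

With the vertex order [0, 1, 2, 3, 4, 5, 6], the degrees are [6, 6, 6, 6, 6, 6, 6], giving D = diag(6, 6, 6, 6, 6, 6, 6) and L = D - A. L is symmetric positive semidefinite, so every eigenvalue is real and nonnegative. The single zero eigenvalue shows the graph is connected. There is one zero in the spectrum, matching the 1 component. The eigenvalues sum to 42, which equals trace(L) = 2|E|.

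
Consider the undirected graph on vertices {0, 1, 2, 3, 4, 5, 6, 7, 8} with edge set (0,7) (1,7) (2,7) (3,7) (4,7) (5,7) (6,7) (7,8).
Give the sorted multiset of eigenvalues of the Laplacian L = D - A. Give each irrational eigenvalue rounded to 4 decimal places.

Each diagonal entry of L is the vertex degree and each off-diagonal entry is -1 where an edge is present, 0 otherwise; in the order [0, 1, 2, 3, 4, 5, 6, 7, 8] the diagonal is [1, 1, 1, 1, 1, 1, 1, 8, 1]. Diagonalising L (or applying a numerical eigensolver to the 9x9 matrix) gives the spectrum above. The single zero eigenvalue shows the graph is connected. By the matrix-tree theorem the graph has (1/9) * product of the nonzero eigenvalues = 1 spanning tree.

[0, 1, 1, 1, 1, 1, 1, 1, 9]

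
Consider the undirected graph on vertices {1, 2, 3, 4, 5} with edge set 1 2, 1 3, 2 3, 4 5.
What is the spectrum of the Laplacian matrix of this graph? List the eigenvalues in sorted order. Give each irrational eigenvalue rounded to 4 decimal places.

With the vertex order [1, 2, 3, 4, 5], the degrees are [2, 2, 2, 1, 1], giving D = diag(2, 2, 2, 1, 1) and L = D - A. Since every row of L sums to 0, the all-ones vector is in the kernel and 0 is an eigenvalue. The 2 zero eigenvalues correspond to the 2 connected components. The eigenvalues sum to 8, which equals trace(L) = 2|E|. The largest eigenvalue, 3, is at most the vertex count 5.

[0, 0, 2, 3, 3]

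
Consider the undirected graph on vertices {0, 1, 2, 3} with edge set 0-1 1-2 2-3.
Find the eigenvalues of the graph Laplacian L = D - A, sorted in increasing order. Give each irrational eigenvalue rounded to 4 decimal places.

Each diagonal entry of L is the vertex degree and each off-diagonal entry is -1 where an edge is present, 0 otherwise; in the order [0, 1, 2, 3] the diagonal is [1, 2, 2, 1]. Diagonalising L (or applying a numerical eigensolver to the 4x4 matrix) gives the spectrum above. The largest eigenvalue, 3.4142, is at most the vertex count 4.

[0, 0.5858, 2, 3.4142]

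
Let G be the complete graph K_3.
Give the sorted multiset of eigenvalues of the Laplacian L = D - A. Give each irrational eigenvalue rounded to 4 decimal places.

[0, 3, 3]

The graph has 3 vertices and degree multiset [2, 2, 2]; D is the diagonal matrix of degrees and L = D - A. Diagonalising L (or applying a numerical eigensolver to the 3x3 matrix) gives the spectrum above. The largest eigenvalue, 3, is at most the vertex count 3. The eigenvalues sum to 6, which equals trace(L) = 2|E|.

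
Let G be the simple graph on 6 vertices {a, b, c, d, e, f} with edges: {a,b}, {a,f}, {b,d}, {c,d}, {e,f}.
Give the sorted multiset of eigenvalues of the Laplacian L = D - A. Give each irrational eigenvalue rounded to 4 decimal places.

[0, 0.2679, 1, 2, 3, 3.7321]

With the vertex order [a, b, c, d, e, f], the degrees are [2, 2, 1, 2, 1, 2], giving D = diag(2, 2, 1, 2, 1, 2) and L = D - A. L is symmetric positive semidefinite, so every eigenvalue is real and nonnegative. There is one zero in the spectrum, matching the 1 component.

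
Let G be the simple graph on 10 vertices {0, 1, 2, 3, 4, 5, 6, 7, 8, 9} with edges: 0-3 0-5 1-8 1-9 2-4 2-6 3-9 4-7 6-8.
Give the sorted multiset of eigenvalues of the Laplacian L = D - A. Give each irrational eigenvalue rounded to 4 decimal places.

[0, 0.0979, 0.3820, 0.8244, 1.3820, 2, 2.6180, 3.1756, 3.6180, 3.9021]

Reading degrees in the order [0, 1, 2, 3, 4, 5, 6, 7, 8, 9] gives [2, 2, 2, 2, 2, 1, 2, 1, 2, 2]; set D = diag(2, 2, 2, 2, 2, 1, 2, 1, 2, 2) and form L = D - A. Since every row of L sums to 0, the all-ones vector is in the kernel and 0 is an eigenvalue. The single zero eigenvalue shows the graph is connected. There is one zero in the spectrum, matching the 1 component.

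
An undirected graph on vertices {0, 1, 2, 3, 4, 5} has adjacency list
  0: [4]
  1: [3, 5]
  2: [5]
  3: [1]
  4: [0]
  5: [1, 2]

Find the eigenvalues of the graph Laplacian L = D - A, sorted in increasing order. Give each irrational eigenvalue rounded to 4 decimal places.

With the vertex order [0, 1, 2, 3, 4, 5], the degrees are [1, 2, 1, 1, 1, 2], giving D = diag(1, 2, 1, 1, 1, 2) and L = D - A. Since every row of L sums to 0, the all-ones vector is in the kernel and 0 is an eigenvalue. The 2 zero eigenvalues correspond to the 2 connected components.

[0, 0, 0.5858, 2, 2, 3.4142]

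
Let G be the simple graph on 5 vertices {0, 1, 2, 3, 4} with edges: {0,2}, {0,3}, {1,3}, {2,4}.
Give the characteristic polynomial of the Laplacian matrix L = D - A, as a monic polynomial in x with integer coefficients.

Each diagonal entry of L is the vertex degree and each off-diagonal entry is -1 where an edge is present, 0 otherwise; in the order [0, 1, 2, 3, 4] the diagonal is [2, 1, 2, 2, 1]. Computing det(xI - L) by cofactor expansion (or equivalently via sum-over-permutations) gives x^5 - 8x^4 + 21x^3 - 20x^2 + 5x. The coefficient of x^4 equals -trace(L) = -8, matching the sum of degrees. By the matrix-tree theorem the graph has (1/5) * product of the nonzero eigenvalues = 1 spanning tree. The largest eigenvalue, 3.6180, is at most the vertex count 5.

x^5 - 8x^4 + 21x^3 - 20x^2 + 5x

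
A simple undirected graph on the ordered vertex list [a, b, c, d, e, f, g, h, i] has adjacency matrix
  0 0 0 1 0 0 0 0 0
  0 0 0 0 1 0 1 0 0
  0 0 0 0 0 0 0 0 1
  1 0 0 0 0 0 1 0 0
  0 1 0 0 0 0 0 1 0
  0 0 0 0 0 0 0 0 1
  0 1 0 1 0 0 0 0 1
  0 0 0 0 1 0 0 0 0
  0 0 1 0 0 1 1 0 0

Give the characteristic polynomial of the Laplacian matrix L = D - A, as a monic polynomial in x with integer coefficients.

x^9 - 16x^8 + 103x^7 - 344x^6 + 641x^5 - 668x^4 + 370x^3 - 96x^2 + 9x

Each diagonal entry of L is the vertex degree and each off-diagonal entry is -1 where an edge is present, 0 otherwise; in the order [a, b, c, d, e, f, g, h, i] the diagonal is [1, 2, 1, 2, 2, 1, 3, 1, 3]. Computing det(xI - L) by cofactor expansion (or equivalently via sum-over-permutations) gives x^9 - 16x^8 + 103x^7 - 344x^6 + 641x^5 - 668x^4 + 370x^3 - 96x^2 + 9x. The constant term is 0 because L is singular (the all-ones vector lies in its kernel). The eigenvalues sum to 16, which equals trace(L) = 2|E|. There is one zero in the spectrum, matching the 1 component.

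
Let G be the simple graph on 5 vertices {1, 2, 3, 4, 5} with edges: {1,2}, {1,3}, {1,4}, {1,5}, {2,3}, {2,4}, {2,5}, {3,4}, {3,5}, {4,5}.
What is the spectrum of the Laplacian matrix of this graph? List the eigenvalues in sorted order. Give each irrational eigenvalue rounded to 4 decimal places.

Each diagonal entry of L is the vertex degree and each off-diagonal entry is -1 where an edge is present, 0 otherwise; in the order [1, 2, 3, 4, 5] the diagonal is [4, 4, 4, 4, 4]. L is symmetric positive semidefinite, so every eigenvalue is real and nonnegative. The single zero eigenvalue shows the graph is connected.

[0, 5, 5, 5, 5]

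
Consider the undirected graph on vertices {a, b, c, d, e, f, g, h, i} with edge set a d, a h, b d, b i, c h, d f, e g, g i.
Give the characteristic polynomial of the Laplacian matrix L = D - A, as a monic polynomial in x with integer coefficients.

x^9 - 16x^8 + 104x^7 - 354x^6 + 678x^5 - 730x^4 + 416x^3 - 108x^2 + 9x

Reading degrees in the order [a, b, c, d, e, f, g, h, i] gives [2, 2, 1, 3, 1, 1, 2, 2, 2]; set D = diag(2, 2, 1, 3, 1, 1, 2, 2, 2) and form L = D - A. Computing det(xI - L) by cofactor expansion (or equivalently via sum-over-permutations) gives x^9 - 16x^8 + 104x^7 - 354x^6 + 678x^5 - 730x^4 + 416x^3 - 108x^2 + 9x. Since p(0) = det(-L) = 0, x divides p(x). There is one zero in the spectrum, matching the 1 component.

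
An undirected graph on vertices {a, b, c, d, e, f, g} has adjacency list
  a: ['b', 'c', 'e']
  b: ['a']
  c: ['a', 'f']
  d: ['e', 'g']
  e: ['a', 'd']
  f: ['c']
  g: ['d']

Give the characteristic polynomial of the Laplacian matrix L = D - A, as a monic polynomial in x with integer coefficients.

x^7 - 12x^6 + 54x^5 - 114x^4 + 115x^3 - 50x^2 + 7x

Reading degrees in the order [a, b, c, d, e, f, g] gives [3, 1, 2, 2, 2, 1, 1]; set D = diag(3, 1, 2, 2, 2, 1, 1) and form L = D - A. L has integer entries, so p(x) = det(xI - L) has integer coefficients. Expanding the determinant yields x^7 - 12x^6 + 54x^5 - 114x^4 + 115x^3 - 50x^2 + 7x. Since p(0) = det(-L) = 0, x divides p(x). The eigenvalues sum to 12, which equals trace(L) = 2|E|.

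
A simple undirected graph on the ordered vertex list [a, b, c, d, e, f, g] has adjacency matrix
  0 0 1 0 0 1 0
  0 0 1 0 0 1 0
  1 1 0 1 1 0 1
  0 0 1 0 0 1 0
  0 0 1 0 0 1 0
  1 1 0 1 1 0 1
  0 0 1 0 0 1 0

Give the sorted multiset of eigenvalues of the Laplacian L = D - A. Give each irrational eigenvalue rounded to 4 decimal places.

[0, 2, 2, 2, 2, 5, 7]

Each diagonal entry of L is the vertex degree and each off-diagonal entry is -1 where an edge is present, 0 otherwise; in the order [a, b, c, d, e, f, g] the diagonal is [2, 2, 5, 2, 2, 5, 2]. Since every row of L sums to 0, the all-ones vector is in the kernel and 0 is an eigenvalue. The single zero eigenvalue shows the graph is connected.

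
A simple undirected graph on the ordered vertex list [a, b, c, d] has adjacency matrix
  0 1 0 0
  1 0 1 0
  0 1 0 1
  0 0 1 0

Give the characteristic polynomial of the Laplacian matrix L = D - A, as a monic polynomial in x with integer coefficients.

With the vertex order [a, b, c, d], the degrees are [1, 2, 2, 1], giving D = diag(1, 2, 2, 1) and L = D - A. L has integer entries, so p(x) = det(xI - L) has integer coefficients. Expanding the determinant yields x^4 - 6x^3 + 10x^2 - 4x. The constant term is 0 because L is singular (the all-ones vector lies in its kernel).

x^4 - 6x^3 + 10x^2 - 4x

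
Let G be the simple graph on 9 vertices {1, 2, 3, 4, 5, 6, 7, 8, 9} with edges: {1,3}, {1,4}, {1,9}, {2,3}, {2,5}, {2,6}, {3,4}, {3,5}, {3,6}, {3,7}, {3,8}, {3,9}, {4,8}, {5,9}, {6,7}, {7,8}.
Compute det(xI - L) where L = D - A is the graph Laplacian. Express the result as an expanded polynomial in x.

x^9 - 32x^8 + 428x^7 - 3136x^6 + 13786x^5 - 37232x^4 + 60276x^3 - 53424x^2 + 19845x

Reading degrees in the order [1, 2, 3, 4, 5, 6, 7, 8, 9] gives [3, 3, 8, 3, 3, 3, 3, 3, 3]; set D = diag(3, 3, 8, 3, 3, 3, 3, 3, 3) and form L = D - A. L has integer entries, so p(x) = det(xI - L) has integer coefficients. Expanding the determinant yields x^9 - 32x^8 + 428x^7 - 3136x^6 + 13786x^5 - 37232x^4 + 60276x^3 - 53424x^2 + 19845x. The constant term is 0 because L is singular (the all-ones vector lies in its kernel). There is one zero in the spectrum, matching the 1 component. By the matrix-tree theorem the graph has (1/9) * product of the nonzero eigenvalues = 2205 spanning trees.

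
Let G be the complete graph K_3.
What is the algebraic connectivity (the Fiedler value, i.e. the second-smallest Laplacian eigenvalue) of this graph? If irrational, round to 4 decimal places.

The graph has 3 vertices and degree multiset [2, 2, 2]; D is the diagonal matrix of degrees and L = D - A. Computing the eigenvalues of L and sorting gives [0, 3, 3]. The Fiedler value lambda_2 = 3 is strictly positive, so the graph is connected. There is one zero in the spectrum, matching the 1 component. The eigenvalues sum to 6, which equals trace(L) = 2|E|.

3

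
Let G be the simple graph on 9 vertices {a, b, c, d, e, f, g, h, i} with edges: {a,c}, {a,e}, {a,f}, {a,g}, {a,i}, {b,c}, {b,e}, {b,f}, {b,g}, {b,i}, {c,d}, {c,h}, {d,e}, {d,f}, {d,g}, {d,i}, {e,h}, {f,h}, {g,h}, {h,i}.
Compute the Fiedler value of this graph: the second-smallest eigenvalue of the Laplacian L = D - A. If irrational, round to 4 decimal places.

Reading degrees in the order [a, b, c, d, e, f, g, h, i] gives [5, 5, 4, 5, 4, 4, 4, 5, 4]; set D = diag(5, 5, 4, 5, 4, 4, 4, 5, 4) and form L = D - A. The sorted Laplacian eigenvalues are [0, 4, 4, 4, 4, 5, 5, 5, 9]; the algebraic connectivity is the second entry, 4. There is one zero in the spectrum, matching the 1 component. By the matrix-tree theorem the graph has (1/9) * product of the nonzero eigenvalues = 32000 spanning trees.

4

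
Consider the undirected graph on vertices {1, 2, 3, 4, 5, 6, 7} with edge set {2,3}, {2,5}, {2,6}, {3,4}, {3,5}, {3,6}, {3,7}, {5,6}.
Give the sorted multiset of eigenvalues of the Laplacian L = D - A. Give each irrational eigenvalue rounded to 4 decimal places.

Each diagonal entry of L is the vertex degree and each off-diagonal entry is -1 where an edge is present, 0 otherwise; in the order [1, 2, 3, 4, 5, 6, 7] the diagonal is [0, 3, 5, 1, 3, 3, 1]. L is symmetric positive semidefinite, so every eigenvalue is real and nonnegative. The 2 zero eigenvalues correspond to the 2 connected components. The eigenvalues sum to 16, which equals trace(L) = 2|E|.

[0, 0, 1, 1, 4, 4, 6]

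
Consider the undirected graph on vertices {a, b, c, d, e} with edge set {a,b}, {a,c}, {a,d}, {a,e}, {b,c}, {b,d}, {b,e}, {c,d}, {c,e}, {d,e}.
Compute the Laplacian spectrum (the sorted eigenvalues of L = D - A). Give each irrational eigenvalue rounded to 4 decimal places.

With the vertex order [a, b, c, d, e], the degrees are [4, 4, 4, 4, 4], giving D = diag(4, 4, 4, 4, 4) and L = D - A. The multiplicity of 0 as a Laplacian eigenvalue equals the number of connected components. The single zero eigenvalue shows the graph is connected. There is one zero in the spectrum, matching the 1 component. The largest eigenvalue, 5, is at most the vertex count 5.

[0, 5, 5, 5, 5]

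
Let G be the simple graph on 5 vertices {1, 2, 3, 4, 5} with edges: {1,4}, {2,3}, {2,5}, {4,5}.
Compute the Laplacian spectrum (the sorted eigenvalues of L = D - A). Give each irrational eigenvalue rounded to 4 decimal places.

[0, 0.3820, 1.3820, 2.6180, 3.6180]

Reading degrees in the order [1, 2, 3, 4, 5] gives [1, 2, 1, 2, 2]; set D = diag(1, 2, 1, 2, 2) and form L = D - A. L is symmetric positive semidefinite, so every eigenvalue is real and nonnegative. There is one zero in the spectrum, matching the 1 component. By the matrix-tree theorem the graph has (1/5) * product of the nonzero eigenvalues = 1 spanning tree.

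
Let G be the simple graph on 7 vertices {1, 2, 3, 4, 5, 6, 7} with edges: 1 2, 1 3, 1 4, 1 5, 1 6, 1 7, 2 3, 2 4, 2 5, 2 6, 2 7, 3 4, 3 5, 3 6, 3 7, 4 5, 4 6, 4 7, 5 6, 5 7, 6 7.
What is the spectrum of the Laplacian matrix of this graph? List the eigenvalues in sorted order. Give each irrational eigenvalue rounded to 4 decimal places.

Each diagonal entry of L is the vertex degree and each off-diagonal entry is -1 where an edge is present, 0 otherwise; in the order [1, 2, 3, 4, 5, 6, 7] the diagonal is [6, 6, 6, 6, 6, 6, 6]. L is symmetric positive semidefinite, so every eigenvalue is real and nonnegative. The largest eigenvalue, 7, is at most the vertex count 7.

[0, 7, 7, 7, 7, 7, 7]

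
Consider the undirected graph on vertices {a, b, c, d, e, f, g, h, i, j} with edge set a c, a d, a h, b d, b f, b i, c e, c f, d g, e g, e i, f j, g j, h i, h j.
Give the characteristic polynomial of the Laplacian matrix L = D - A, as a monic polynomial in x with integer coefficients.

Reading degrees in the order [a, b, c, d, e, f, g, h, i, j] gives [3, 3, 3, 3, 3, 3, 3, 3, 3, 3]; set D = diag(3, 3, 3, 3, 3, 3, 3, 3, 3, 3) and form L = D - A. The eigenvalues of L are [0, 2, 2, 2, 2, 2, 5, 5, 5, 5]; the characteristic polynomial is the product of (x - lambda_i), which multiplies out to x^10 - 30x^9 + 390x^8 - 2880x^7 + 13305x^6 - 39882x^5 + 77640x^4 - 94800x^3 + 66000x^2 - 20000x. The coefficient of x^9 equals -trace(L) = -30, matching the sum of degrees. The largest eigenvalue, 5, is at most the vertex count 10. There is one zero in the spectrum, matching the 1 component.

x^10 - 30x^9 + 390x^8 - 2880x^7 + 13305x^6 - 39882x^5 + 77640x^4 - 94800x^3 + 66000x^2 - 20000x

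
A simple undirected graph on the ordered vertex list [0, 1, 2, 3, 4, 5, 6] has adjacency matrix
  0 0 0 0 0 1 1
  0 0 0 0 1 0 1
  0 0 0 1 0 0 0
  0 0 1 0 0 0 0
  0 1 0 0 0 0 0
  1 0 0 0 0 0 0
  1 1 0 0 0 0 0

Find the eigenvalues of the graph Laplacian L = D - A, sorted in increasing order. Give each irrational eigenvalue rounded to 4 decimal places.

[0, 0, 0.3820, 1.3820, 2, 2.6180, 3.6180]

Each diagonal entry of L is the vertex degree and each off-diagonal entry is -1 where an edge is present, 0 otherwise; in the order [0, 1, 2, 3, 4, 5, 6] the diagonal is [2, 2, 1, 1, 1, 1, 2]. Diagonalising L (or applying a numerical eigensolver to the 7x7 matrix) gives the spectrum above. The 2 zero eigenvalues correspond to the 2 connected components. The largest eigenvalue, 3.6180, is at most the vertex count 7.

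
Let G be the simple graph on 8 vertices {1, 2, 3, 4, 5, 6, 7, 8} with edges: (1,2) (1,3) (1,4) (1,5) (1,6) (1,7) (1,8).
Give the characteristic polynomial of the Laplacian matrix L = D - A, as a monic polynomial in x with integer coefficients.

x^8 - 14x^7 + 63x^6 - 140x^5 + 175x^4 - 126x^3 + 49x^2 - 8x

Each diagonal entry of L is the vertex degree and each off-diagonal entry is -1 where an edge is present, 0 otherwise; in the order [1, 2, 3, 4, 5, 6, 7, 8] the diagonal is [7, 1, 1, 1, 1, 1, 1, 1]. The eigenvalues of L are [0, 1, 1, 1, 1, 1, 1, 8]; the characteristic polynomial is the product of (x - lambda_i), which multiplies out to x^8 - 14x^7 + 63x^6 - 140x^5 + 175x^4 - 126x^3 + 49x^2 - 8x. The constant term is 0 because L is singular (the all-ones vector lies in its kernel).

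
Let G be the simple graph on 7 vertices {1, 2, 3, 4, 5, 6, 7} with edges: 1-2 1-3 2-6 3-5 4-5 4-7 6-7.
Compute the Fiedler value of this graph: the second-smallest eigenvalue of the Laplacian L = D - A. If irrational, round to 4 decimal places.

0.7530

With the vertex order [1, 2, 3, 4, 5, 6, 7], the degrees are [2, 2, 2, 2, 2, 2, 2], giving D = diag(2, 2, 2, 2, 2, 2, 2) and L = D - A. The sorted Laplacian eigenvalues are [0, 0.7530, 0.7530, 2.4450, 2.4450, 3.8019, 3.8019]; the algebraic connectivity is the second entry, 0.7530. The largest eigenvalue, 3.8019, is at most the vertex count 7.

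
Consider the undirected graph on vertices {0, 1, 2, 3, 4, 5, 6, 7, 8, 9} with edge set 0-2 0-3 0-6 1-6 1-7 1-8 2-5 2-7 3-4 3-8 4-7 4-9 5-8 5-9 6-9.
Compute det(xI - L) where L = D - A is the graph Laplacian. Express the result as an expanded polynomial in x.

x^10 - 30x^9 + 390x^8 - 2880x^7 + 13305x^6 - 39882x^5 + 77640x^4 - 94800x^3 + 66000x^2 - 20000x

Reading degrees in the order [0, 1, 2, 3, 4, 5, 6, 7, 8, 9] gives [3, 3, 3, 3, 3, 3, 3, 3, 3, 3]; set D = diag(3, 3, 3, 3, 3, 3, 3, 3, 3, 3) and form L = D - A. L has integer entries, so p(x) = det(xI - L) has integer coefficients. Expanding the determinant yields x^10 - 30x^9 + 390x^8 - 2880x^7 + 13305x^6 - 39882x^5 + 77640x^4 - 94800x^3 + 66000x^2 - 20000x. The constant term is 0 because L is singular (the all-ones vector lies in its kernel). The largest eigenvalue, 5, is at most the vertex count 10.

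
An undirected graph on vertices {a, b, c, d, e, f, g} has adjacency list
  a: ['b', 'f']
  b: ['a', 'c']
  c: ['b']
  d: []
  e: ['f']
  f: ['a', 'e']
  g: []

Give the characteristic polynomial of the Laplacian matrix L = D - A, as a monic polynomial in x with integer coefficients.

x^7 - 8x^6 + 21x^5 - 20x^4 + 5x^3

With the vertex order [a, b, c, d, e, f, g], the degrees are [2, 2, 1, 0, 1, 2, 0], giving D = diag(2, 2, 1, 0, 1, 2, 0) and L = D - A. L has integer entries, so p(x) = det(xI - L) has integer coefficients. Expanding the determinant yields x^7 - 8x^6 + 21x^5 - 20x^4 + 5x^3. Since p(0) = det(-L) = 0, x divides p(x). The largest eigenvalue, 3.6180, is at most the vertex count 7. The eigenvalues sum to 8, which equals trace(L) = 2|E|.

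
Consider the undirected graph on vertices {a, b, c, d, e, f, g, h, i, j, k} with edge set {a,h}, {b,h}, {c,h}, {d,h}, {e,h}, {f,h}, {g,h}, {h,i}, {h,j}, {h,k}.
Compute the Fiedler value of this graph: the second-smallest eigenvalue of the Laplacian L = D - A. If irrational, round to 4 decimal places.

1

With the vertex order [a, b, c, d, e, f, g, h, i, j, k], the degrees are [1, 1, 1, 1, 1, 1, 1, 10, 1, 1, 1], giving D = diag(1, 1, 1, 1, 1, 1, 1, 10, 1, 1, 1) and L = D - A. The sorted Laplacian eigenvalues are [0, 1, 1, 1, 1, 1, 1, 1, 1, 1, 11]; the algebraic connectivity is the second entry, 1. There is one zero in the spectrum, matching the 1 component.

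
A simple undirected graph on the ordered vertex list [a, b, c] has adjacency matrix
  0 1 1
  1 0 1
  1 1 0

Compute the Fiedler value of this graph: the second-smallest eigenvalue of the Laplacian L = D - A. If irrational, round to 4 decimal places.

3

Reading degrees in the order [a, b, c] gives [2, 2, 2]; set D = diag(2, 2, 2) and form L = D - A. Computing the eigenvalues of L and sorting gives [0, 3, 3]. The Fiedler value lambda_2 = 3 is strictly positive, so the graph is connected. By the matrix-tree theorem the graph has (1/3) * product of the nonzero eigenvalues = 3 spanning trees.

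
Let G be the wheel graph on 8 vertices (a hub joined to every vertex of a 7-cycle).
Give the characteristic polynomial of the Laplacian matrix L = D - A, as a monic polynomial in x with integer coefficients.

x^8 - 28x^7 + 322x^6 - 1974x^5 + 6965x^4 - 14126x^3 + 15225x^2 - 6728x

The graph has 8 vertices and degree multiset [7, 3, 3, 3, 3, 3, 3, 3]; D is the diagonal matrix of degrees and L = D - A. Computing det(xI - L) by cofactor expansion (or equivalently via sum-over-permutations) gives x^8 - 28x^7 + 322x^6 - 1974x^5 + 6965x^4 - 14126x^3 + 15225x^2 - 6728x. Since p(0) = det(-L) = 0, x divides p(x).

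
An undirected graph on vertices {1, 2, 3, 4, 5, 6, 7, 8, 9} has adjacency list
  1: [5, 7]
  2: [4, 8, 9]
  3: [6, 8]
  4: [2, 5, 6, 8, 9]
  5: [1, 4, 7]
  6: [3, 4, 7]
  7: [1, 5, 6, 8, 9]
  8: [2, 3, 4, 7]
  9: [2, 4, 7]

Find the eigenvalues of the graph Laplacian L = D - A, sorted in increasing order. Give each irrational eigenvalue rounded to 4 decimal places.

[0, 1.1518, 1.5858, 3, 3.4184, 3.7449, 4.4142, 5.4736, 7.2114]

With the vertex order [1, 2, 3, 4, 5, 6, 7, 8, 9], the degrees are [2, 3, 2, 5, 3, 3, 5, 4, 3], giving D = diag(2, 3, 2, 5, 3, 3, 5, 4, 3) and L = D - A. Diagonalising L (or applying a numerical eigensolver to the 9x9 matrix) gives the spectrum above. The eigenvalues sum to 30, which equals trace(L) = 2|E|.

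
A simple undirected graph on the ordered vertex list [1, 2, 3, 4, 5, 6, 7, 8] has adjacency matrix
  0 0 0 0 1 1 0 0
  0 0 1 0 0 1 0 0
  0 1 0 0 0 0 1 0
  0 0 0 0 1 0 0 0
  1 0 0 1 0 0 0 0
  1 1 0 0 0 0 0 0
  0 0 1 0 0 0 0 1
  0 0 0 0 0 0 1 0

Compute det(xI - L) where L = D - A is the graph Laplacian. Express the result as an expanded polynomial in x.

x^8 - 14x^7 + 78x^6 - 220x^5 + 330x^4 - 252x^3 + 84x^2 - 8x

Each diagonal entry of L is the vertex degree and each off-diagonal entry is -1 where an edge is present, 0 otherwise; in the order [1, 2, 3, 4, 5, 6, 7, 8] the diagonal is [2, 2, 2, 1, 2, 2, 2, 1]. L has integer entries, so p(x) = det(xI - L) has integer coefficients. Expanding the determinant yields x^8 - 14x^7 + 78x^6 - 220x^5 + 330x^4 - 252x^3 + 84x^2 - 8x. Since p(0) = det(-L) = 0, x divides p(x).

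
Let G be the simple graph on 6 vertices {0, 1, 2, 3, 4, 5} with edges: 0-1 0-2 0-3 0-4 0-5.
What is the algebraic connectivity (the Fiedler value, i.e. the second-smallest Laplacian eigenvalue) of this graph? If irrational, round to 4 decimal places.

1

Reading degrees in the order [0, 1, 2, 3, 4, 5] gives [5, 1, 1, 1, 1, 1]; set D = diag(5, 1, 1, 1, 1, 1) and form L = D - A. Computing the eigenvalues of L and sorting gives [0, 1, 1, 1, 1, 6]. The Fiedler value lambda_2 = 1 is strictly positive, so the graph is connected. The largest eigenvalue, 6, is at most the vertex count 6.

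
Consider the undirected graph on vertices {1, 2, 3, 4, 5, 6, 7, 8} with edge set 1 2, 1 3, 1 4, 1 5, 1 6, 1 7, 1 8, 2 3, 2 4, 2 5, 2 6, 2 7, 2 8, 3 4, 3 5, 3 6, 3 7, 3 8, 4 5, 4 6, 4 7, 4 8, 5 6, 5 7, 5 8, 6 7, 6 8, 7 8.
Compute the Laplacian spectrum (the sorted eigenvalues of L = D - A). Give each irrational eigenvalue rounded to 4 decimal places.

Each diagonal entry of L is the vertex degree and each off-diagonal entry is -1 where an edge is present, 0 otherwise; in the order [1, 2, 3, 4, 5, 6, 7, 8] the diagonal is [7, 7, 7, 7, 7, 7, 7, 7]. L is symmetric positive semidefinite, so every eigenvalue is real and nonnegative. By the matrix-tree theorem the graph has (1/8) * product of the nonzero eigenvalues = 262144 spanning trees.

[0, 8, 8, 8, 8, 8, 8, 8]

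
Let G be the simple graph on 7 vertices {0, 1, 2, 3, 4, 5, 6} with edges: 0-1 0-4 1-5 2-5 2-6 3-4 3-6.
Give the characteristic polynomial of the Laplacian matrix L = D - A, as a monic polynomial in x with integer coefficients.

With the vertex order [0, 1, 2, 3, 4, 5, 6], the degrees are [2, 2, 2, 2, 2, 2, 2], giving D = diag(2, 2, 2, 2, 2, 2, 2) and L = D - A. L has integer entries, so p(x) = det(xI - L) has integer coefficients. Expanding the determinant yields x^7 - 14x^6 + 77x^5 - 210x^4 + 294x^3 - 196x^2 + 49x. The constant term is 0 because L is singular (the all-ones vector lies in its kernel). The eigenvalues sum to 14, which equals trace(L) = 2|E|.

x^7 - 14x^6 + 77x^5 - 210x^4 + 294x^3 - 196x^2 + 49x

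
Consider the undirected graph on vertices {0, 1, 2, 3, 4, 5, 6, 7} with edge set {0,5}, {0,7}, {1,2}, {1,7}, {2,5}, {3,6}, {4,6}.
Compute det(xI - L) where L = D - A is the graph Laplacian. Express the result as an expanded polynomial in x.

Reading degrees in the order [0, 1, 2, 3, 4, 5, 6, 7] gives [2, 2, 2, 1, 1, 2, 2, 2]; set D = diag(2, 2, 2, 1, 1, 2, 2, 2) and form L = D - A. L has integer entries, so p(x) = det(xI - L) has integer coefficients. Expanding the determinant yields x^8 - 14x^7 + 78x^6 - 220x^5 + 330x^4 - 250x^3 + 75x^2. The constant term is 0 because L is singular (the all-ones vector lies in its kernel).

x^8 - 14x^7 + 78x^6 - 220x^5 + 330x^4 - 250x^3 + 75x^2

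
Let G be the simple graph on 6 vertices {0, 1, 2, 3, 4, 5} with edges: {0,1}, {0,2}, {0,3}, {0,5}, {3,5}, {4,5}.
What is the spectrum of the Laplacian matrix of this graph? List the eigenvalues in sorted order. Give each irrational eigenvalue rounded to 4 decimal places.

[0, 0.6314, 1, 1.4738, 3.7877, 5.1071]

With the vertex order [0, 1, 2, 3, 4, 5], the degrees are [4, 1, 1, 2, 1, 3], giving D = diag(4, 1, 1, 2, 1, 3) and L = D - A. L is symmetric positive semidefinite, so every eigenvalue is real and nonnegative. There is one zero in the spectrum, matching the 1 component.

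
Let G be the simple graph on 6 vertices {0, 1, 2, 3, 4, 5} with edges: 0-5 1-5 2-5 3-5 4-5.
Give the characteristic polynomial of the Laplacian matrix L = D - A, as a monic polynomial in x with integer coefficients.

With the vertex order [0, 1, 2, 3, 4, 5], the degrees are [1, 1, 1, 1, 1, 5], giving D = diag(1, 1, 1, 1, 1, 5) and L = D - A. Computing det(xI - L) by cofactor expansion (or equivalently via sum-over-permutations) gives x^6 - 10x^5 + 30x^4 - 40x^3 + 25x^2 - 6x. The constant term is 0 because L is singular (the all-ones vector lies in its kernel). There is one zero in the spectrum, matching the 1 component.

x^6 - 10x^5 + 30x^4 - 40x^3 + 25x^2 - 6x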